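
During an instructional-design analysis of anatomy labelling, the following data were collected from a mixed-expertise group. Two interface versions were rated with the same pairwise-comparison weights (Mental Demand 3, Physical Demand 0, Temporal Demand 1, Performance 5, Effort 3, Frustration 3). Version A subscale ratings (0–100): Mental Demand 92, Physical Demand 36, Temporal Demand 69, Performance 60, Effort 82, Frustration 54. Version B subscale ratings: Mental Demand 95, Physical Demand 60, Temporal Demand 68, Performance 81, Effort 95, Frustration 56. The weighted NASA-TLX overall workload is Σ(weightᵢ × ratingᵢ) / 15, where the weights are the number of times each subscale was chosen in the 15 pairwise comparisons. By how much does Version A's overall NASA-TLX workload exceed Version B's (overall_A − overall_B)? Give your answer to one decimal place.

-10.5

Version A weighted sum = 3·92 + 0·36 + 1·69 + 5·60 + 3·82 + 3·54 = 276 + 0 + 69 + 300 + 246 + 162 = 1053; overall_A = 1053/15 = 70.2000.
Version B weighted sum = 3·95 + 0·60 + 1·68 + 5·81 + 3·95 + 3·56 = 285 + 0 + 68 + 405 + 285 + 168 = 1211; overall_B = 1211/15 = 80.7333.
Difference = 70.2000 − 80.7333 = -10.5333 ≈ -10.5.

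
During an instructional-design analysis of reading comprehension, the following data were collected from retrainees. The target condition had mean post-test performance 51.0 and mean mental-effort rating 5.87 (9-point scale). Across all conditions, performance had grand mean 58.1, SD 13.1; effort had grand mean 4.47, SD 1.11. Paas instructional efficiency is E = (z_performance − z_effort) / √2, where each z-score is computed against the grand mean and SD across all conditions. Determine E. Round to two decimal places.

z_performance = (51.0 − 58.1) / 13.1 = -7.1000 / 13.1 = -0.5420.
z_effort = (5.87 − 4.47) / 1.11 = 1.4000 / 1.11 = 1.2613.
z_P − z_E = -0.5420 − 1.2613 = -1.8033.
E = -1.8033 / √2 = -1.8033 / 1.41421 = -1.2751 ≈ -1.28.

-1.28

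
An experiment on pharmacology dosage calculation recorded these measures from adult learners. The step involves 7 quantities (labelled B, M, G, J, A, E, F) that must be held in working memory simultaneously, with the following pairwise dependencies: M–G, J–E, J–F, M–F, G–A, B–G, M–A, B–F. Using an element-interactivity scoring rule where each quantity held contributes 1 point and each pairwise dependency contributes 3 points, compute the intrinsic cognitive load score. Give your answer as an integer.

Count of quantities held simultaneously: 7.
Count of pairwise dependencies listed: 8.
Element contribution: 7 × 1 = 7.
Interaction contribution: 8 × 3 = 24.
Intrinsic load = 7 + 24 = 31.

31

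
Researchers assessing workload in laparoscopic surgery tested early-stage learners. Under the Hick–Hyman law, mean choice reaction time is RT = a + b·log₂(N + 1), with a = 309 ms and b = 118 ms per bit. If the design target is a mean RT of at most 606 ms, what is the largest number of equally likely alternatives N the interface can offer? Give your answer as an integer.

4

Set 309 + 118·log₂(N + 1) ≤ 606.
log₂(N + 1) ≤ (606 − 309) / 118 = 2.5169.
N + 1 ≤ 2^2.5169 = 5.7235.
N ≤ 4.7235, so the largest integer N is 4.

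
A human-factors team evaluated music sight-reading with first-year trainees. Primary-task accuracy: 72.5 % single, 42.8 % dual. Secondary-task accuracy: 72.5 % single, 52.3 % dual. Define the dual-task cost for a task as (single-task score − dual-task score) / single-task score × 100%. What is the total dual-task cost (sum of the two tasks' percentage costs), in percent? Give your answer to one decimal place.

Primary cost = (72.5 − 42.8) / 72.5 × 100% = 40.9655%.
Secondary cost = (72.5 − 52.3) / 72.5 × 100% = 27.8621%.
Total = 40.9655% + 27.8621% = 68.8276% ≈ 68.8%.

68.8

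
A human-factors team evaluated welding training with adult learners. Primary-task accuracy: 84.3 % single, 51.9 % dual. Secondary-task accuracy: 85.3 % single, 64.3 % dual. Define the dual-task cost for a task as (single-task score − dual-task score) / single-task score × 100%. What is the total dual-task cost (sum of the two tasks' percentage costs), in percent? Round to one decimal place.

Primary cost = (84.3 − 51.9) / 84.3 × 100% = 38.4342%.
Secondary cost = (85.3 − 64.3) / 85.3 × 100% = 24.6190%.
Total = 38.4342% + 24.6190% = 63.0532% ≈ 63.1%.

63.1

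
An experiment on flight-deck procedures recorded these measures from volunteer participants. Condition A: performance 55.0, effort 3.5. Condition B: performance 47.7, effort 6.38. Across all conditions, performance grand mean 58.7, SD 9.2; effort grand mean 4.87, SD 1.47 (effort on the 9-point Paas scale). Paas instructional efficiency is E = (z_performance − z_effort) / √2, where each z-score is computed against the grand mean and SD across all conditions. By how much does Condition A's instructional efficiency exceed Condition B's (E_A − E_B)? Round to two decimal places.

1.95

Condition A: z_P = (55.0 − 58.7)/9.2 = -0.4022; z_E = (3.5 − 4.87)/1.47 = -0.9320; E_A = (-0.4022 − (-0.9320))/√2 = 0.3746.
Condition B: z_P = (47.7 − 58.7)/9.2 = -1.1957; z_E = (6.38 − 4.87)/1.47 = 1.0272; E_B = (-1.1957 − 1.0272)/√2 = -1.5718.
E_A − E_B = 0.3746 − (-1.5718) = 1.9464 ≈ 1.95.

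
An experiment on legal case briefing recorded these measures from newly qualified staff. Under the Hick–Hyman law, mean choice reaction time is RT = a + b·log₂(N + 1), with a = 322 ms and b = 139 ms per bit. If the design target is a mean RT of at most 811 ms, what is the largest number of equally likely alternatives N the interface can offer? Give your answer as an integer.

Set 322 + 139·log₂(N + 1) ≤ 811.
log₂(N + 1) ≤ (811 − 322) / 139 = 3.5180.
N + 1 ≤ 2^3.5180 = 11.4557.
N ≤ 10.4557, so the largest integer N is 10.

10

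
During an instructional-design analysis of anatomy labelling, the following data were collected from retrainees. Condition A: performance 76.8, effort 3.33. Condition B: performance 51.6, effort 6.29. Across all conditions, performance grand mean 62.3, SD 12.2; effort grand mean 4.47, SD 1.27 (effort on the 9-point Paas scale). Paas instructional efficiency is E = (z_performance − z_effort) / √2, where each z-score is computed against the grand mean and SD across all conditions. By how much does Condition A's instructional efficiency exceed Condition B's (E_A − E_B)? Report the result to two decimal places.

3.11

Condition A: z_P = (76.8 − 62.3)/12.2 = 1.1885; z_E = (3.33 − 4.47)/1.27 = -0.8976; E_A = (1.1885 − (-0.8976))/√2 = 1.4751.
Condition B: z_P = (51.6 − 62.3)/12.2 = -0.8770; z_E = (6.29 − 4.47)/1.27 = 1.4331; E_B = (-0.8770 − 1.4331)/√2 = -1.6335.
E_A − E_B = 1.4751 − (-1.6335) = 3.1086 ≈ 3.11.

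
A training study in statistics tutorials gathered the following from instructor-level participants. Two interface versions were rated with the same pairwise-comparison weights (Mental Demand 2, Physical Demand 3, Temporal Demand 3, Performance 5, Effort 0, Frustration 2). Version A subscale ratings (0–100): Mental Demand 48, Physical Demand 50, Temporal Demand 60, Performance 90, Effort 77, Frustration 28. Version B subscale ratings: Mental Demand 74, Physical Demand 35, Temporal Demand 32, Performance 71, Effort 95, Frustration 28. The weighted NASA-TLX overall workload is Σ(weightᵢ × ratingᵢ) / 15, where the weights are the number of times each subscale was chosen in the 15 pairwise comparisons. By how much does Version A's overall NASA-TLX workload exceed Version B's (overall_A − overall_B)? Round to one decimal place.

11.5

Version A weighted sum = 2·48 + 3·50 + 3·60 + 5·90 + 0·77 + 2·28 = 96 + 150 + 180 + 450 + 0 + 56 = 932; overall_A = 932/15 = 62.1333.
Version B weighted sum = 2·74 + 3·35 + 3·32 + 5·71 + 0·95 + 2·28 = 148 + 105 + 96 + 355 + 0 + 56 = 760; overall_B = 760/15 = 50.6667.
Difference = 62.1333 − 50.6667 = 11.4666 ≈ 11.5.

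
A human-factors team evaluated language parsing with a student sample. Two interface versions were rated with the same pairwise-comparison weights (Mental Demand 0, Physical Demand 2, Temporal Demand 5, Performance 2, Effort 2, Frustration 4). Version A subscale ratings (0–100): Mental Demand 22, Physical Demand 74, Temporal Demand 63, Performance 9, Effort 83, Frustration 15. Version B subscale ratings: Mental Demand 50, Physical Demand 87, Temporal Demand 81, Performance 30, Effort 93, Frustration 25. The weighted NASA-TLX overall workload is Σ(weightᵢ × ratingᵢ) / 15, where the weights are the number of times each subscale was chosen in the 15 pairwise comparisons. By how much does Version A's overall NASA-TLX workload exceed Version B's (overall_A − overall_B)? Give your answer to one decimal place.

Version A weighted sum = 0·22 + 2·74 + 5·63 + 2·9 + 2·83 + 4·15 = 0 + 148 + 315 + 18 + 166 + 60 = 707; overall_A = 707/15 = 47.1333.
Version B weighted sum = 0·50 + 2·87 + 5·81 + 2·30 + 2·93 + 4·25 = 0 + 174 + 405 + 60 + 186 + 100 = 925; overall_B = 925/15 = 61.6667.
Difference = 47.1333 − 61.6667 = -14.5334 ≈ -14.5.

-14.5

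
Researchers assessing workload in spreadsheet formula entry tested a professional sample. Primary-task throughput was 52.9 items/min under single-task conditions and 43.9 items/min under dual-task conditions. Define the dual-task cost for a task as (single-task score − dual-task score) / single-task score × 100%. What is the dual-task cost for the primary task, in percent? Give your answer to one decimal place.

Cost = (52.9 − 43.9) / 52.9 × 100%
     = 9.0000 / 52.9 × 100% = 17.0132%.
≈ 17.0%.

17.0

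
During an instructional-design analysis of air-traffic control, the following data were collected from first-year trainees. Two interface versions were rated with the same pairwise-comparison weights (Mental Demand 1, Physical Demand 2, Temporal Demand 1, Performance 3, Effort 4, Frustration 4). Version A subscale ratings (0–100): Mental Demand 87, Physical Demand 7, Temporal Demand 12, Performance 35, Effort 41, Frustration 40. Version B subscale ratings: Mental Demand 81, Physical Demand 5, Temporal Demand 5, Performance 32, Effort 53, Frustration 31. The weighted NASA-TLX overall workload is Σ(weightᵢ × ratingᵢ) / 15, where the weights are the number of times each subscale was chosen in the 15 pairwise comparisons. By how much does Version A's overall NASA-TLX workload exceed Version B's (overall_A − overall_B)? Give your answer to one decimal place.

0.9

Version A weighted sum = 1·87 + 2·7 + 1·12 + 3·35 + 4·41 + 4·40 = 87 + 14 + 12 + 105 + 164 + 160 = 542; overall_A = 542/15 = 36.1333.
Version B weighted sum = 1·81 + 2·5 + 1·5 + 3·32 + 4·53 + 4·31 = 81 + 10 + 5 + 96 + 212 + 124 = 528; overall_B = 528/15 = 35.2000.
Difference = 36.1333 − 35.2000 = 0.9333 ≈ 0.9.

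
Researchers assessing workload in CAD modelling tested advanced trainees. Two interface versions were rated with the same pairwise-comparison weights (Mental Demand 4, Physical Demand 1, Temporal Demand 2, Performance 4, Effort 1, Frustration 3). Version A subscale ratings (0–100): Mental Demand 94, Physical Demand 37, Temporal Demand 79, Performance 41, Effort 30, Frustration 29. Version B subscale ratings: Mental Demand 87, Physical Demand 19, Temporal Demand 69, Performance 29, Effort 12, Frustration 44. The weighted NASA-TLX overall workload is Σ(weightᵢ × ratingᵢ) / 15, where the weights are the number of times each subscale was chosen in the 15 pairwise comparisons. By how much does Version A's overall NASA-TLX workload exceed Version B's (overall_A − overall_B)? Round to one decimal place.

Version A weighted sum = 4·94 + 1·37 + 2·79 + 4·41 + 1·30 + 3·29 = 376 + 37 + 158 + 164 + 30 + 87 = 852; overall_A = 852/15 = 56.8000.
Version B weighted sum = 4·87 + 1·19 + 2·69 + 4·29 + 1·12 + 3·44 = 348 + 19 + 138 + 116 + 12 + 132 = 765; overall_B = 765/15 = 51.0000.
Difference = 56.8000 − 51.0000 = 5.8000 ≈ 5.8.

5.8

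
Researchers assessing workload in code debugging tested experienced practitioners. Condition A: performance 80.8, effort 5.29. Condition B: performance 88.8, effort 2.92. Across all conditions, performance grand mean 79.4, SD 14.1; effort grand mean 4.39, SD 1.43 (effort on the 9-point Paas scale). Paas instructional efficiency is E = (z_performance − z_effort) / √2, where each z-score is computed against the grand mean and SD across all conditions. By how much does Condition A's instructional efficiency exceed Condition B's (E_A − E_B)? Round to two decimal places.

-1.57

Condition A: z_P = (80.8 − 79.4)/14.1 = 0.0993; z_E = (5.29 − 4.39)/1.43 = 0.6294; E_A = (0.0993 − 0.6294)/√2 = -0.3748.
Condition B: z_P = (88.8 − 79.4)/14.1 = 0.6667; z_E = (2.92 − 4.39)/1.43 = -1.0280; E_B = (0.6667 − (-1.0280))/√2 = 1.1983.
E_A − E_B = -0.3748 − 1.1983 = -1.5731 ≈ -1.57.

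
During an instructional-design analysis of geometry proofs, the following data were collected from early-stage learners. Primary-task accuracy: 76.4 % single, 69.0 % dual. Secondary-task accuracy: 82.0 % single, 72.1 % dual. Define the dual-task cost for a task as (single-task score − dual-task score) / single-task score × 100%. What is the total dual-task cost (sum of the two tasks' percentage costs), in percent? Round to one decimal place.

Primary cost = (76.4 − 69.0) / 76.4 × 100% = 9.6859%.
Secondary cost = (82.0 − 72.1) / 82.0 × 100% = 12.0732%.
Total = 9.6859% + 12.0732% = 21.7591% ≈ 21.8%.

21.8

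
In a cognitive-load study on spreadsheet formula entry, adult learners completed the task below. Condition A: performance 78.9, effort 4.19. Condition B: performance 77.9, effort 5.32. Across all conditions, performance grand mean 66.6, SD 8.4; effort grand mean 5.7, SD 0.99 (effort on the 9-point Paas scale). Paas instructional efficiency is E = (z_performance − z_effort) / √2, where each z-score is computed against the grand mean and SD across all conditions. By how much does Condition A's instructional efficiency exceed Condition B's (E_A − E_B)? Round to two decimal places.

Condition A: z_P = (78.9 − 66.6)/8.4 = 1.4643; z_E = (4.19 − 5.7)/0.99 = -1.5253; E_A = (1.4643 − (-1.5253))/√2 = 2.1140.
Condition B: z_P = (77.9 − 66.6)/8.4 = 1.3452; z_E = (5.32 − 5.7)/0.99 = -0.3838; E_B = (1.3452 − (-0.3838))/√2 = 1.2226.
E_A − E_B = 2.1140 − 1.2226 = 0.8914 ≈ 0.89.

0.89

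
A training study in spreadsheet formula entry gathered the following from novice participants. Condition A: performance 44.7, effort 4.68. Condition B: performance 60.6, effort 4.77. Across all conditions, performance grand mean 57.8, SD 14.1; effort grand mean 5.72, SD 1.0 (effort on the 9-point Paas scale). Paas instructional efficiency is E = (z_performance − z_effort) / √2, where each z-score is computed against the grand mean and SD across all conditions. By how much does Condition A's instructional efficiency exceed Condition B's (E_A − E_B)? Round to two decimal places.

Condition A: z_P = (44.7 − 57.8)/14.1 = -0.9291; z_E = (4.68 − 5.72)/1.0 = -1.0400; E_A = (-0.9291 − (-1.0400))/√2 = 0.0784.
Condition B: z_P = (60.6 − 57.8)/14.1 = 0.1986; z_E = (4.77 − 5.72)/1.0 = -0.9500; E_B = (0.1986 − (-0.9500))/√2 = 0.8122.
E_A − E_B = 0.0784 − 0.8122 = -0.7338 ≈ -0.73.

-0.73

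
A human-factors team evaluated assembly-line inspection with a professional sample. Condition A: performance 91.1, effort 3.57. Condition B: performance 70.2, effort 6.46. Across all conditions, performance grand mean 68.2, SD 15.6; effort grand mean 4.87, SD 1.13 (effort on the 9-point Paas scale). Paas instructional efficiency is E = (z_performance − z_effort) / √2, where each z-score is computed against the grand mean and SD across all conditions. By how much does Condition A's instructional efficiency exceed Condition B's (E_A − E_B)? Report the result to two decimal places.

Condition A: z_P = (91.1 − 68.2)/15.6 = 1.4679; z_E = (3.57 − 4.87)/1.13 = -1.1504; E_A = (1.4679 − (-1.1504))/√2 = 1.8514.
Condition B: z_P = (70.2 − 68.2)/15.6 = 0.1282; z_E = (6.46 − 4.87)/1.13 = 1.4071; E_B = (0.1282 − 1.4071)/√2 = -0.9043.
E_A − E_B = 1.8514 − (-0.9043) = 2.7557 ≈ 2.76.

2.76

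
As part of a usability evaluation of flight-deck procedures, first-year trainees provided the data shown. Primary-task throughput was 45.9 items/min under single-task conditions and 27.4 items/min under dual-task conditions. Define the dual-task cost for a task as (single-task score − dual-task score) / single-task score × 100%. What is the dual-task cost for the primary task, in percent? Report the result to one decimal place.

Cost = (45.9 − 27.4) / 45.9 × 100%
     = 18.5000 / 45.9 × 100% = 40.3050%.
≈ 40.3%.

40.3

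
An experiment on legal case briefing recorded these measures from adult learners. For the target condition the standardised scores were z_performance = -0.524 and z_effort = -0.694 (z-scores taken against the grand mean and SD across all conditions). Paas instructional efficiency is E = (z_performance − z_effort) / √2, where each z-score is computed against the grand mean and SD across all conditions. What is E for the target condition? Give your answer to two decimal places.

z_P − z_E = -0.524 − (-0.694) = 0.1700.
E = 0.1700 / √2 = 0.1700 / 1.41421 = 0.1202 ≈ 0.12.

0.12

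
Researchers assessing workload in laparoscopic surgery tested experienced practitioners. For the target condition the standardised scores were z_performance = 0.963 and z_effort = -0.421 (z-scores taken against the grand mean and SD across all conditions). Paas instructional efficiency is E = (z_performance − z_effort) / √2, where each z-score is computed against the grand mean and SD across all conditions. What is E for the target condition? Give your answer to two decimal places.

z_P − z_E = 0.963 − (-0.421) = 1.3840.
E = 1.3840 / √2 = 1.3840 / 1.41421 = 0.9786 ≈ 0.98.

0.98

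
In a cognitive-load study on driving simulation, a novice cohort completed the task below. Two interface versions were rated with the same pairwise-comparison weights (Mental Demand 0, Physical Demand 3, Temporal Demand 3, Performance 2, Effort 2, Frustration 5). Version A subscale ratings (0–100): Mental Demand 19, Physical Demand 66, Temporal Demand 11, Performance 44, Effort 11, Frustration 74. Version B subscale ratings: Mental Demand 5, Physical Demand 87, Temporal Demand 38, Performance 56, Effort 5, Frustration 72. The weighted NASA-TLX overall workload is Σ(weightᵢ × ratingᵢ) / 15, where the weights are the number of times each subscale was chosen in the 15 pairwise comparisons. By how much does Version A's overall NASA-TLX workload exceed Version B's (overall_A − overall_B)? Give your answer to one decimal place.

-9.7

Version A weighted sum = 0·19 + 3·66 + 3·11 + 2·44 + 2·11 + 5·74 = 0 + 198 + 33 + 88 + 22 + 370 = 711; overall_A = 711/15 = 47.4000.
Version B weighted sum = 0·5 + 3·87 + 3·38 + 2·56 + 2·5 + 5·72 = 0 + 261 + 114 + 112 + 10 + 360 = 857; overall_B = 857/15 = 57.1333.
Difference = 47.4000 − 57.1333 = -9.7333 ≈ -9.7.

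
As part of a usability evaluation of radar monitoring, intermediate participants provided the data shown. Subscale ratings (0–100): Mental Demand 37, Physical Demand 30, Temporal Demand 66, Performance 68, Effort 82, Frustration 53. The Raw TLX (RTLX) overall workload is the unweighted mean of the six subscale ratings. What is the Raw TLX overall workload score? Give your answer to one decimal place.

Sum of ratings = 37 + 30 + 66 + 68 + 82 + 53 = 336.
RTLX = 336 / 6 = 56.0000 ≈ 56.0.

56.0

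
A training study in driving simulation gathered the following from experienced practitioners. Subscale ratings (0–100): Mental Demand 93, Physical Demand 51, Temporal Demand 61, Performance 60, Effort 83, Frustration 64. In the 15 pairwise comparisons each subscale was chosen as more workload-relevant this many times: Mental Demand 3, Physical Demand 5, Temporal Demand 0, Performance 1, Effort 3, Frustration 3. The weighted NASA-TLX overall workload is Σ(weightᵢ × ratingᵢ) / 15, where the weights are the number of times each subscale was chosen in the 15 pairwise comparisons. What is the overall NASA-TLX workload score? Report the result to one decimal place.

69.0

The tallies are the weights (they sum to 15).
Weighted sum = 3·93 + 5·51 + 0·61 + 1·60 + 3·83 + 3·64
            = 279 + 255 + 0 + 60 + 249 + 192 = 1035.
Overall workload = 1035 / 15 = 69.0000 ≈ 69.0.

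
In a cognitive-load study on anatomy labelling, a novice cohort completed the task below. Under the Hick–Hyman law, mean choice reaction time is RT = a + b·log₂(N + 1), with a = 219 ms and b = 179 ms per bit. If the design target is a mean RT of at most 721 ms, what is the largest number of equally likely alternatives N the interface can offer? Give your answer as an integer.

5

Set 219 + 179·log₂(N + 1) ≤ 721.
log₂(N + 1) ≤ (721 − 219) / 179 = 2.8045.
N + 1 ≤ 2^2.8045 = 6.9862.
N ≤ 5.9862, so the largest integer N is 5.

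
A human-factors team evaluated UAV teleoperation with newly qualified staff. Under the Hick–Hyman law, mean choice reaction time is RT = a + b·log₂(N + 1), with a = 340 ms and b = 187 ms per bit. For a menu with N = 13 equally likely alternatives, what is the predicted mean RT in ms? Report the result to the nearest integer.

1052

log₂(13 + 1) = log₂(14) = 3.8074.
RT = 340 + 187 × 3.8074 = 340 + 711.9838 = 1051.9838 ms.
≈ 1052 ms.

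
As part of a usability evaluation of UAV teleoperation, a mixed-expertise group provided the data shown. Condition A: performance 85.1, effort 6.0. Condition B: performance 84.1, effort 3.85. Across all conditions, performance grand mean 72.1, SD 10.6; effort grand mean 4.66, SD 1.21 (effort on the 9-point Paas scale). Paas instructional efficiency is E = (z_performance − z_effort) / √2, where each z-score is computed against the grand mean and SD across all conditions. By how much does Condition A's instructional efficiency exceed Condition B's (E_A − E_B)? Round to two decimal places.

-1.19

Condition A: z_P = (85.1 − 72.1)/10.6 = 1.2264; z_E = (6.0 − 4.66)/1.21 = 1.1074; E_A = (1.2264 − 1.1074)/√2 = 0.0841.
Condition B: z_P = (84.1 − 72.1)/10.6 = 1.1321; z_E = (3.85 − 4.66)/1.21 = -0.6694; E_B = (1.1321 − (-0.6694))/√2 = 1.2739.
E_A − E_B = 0.0841 − 1.2739 = -1.1898 ≈ -1.19.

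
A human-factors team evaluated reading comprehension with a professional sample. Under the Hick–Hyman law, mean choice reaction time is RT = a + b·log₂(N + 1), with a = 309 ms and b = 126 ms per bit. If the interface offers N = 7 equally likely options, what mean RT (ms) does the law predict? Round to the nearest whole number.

log₂(7 + 1) = log₂(8) = 3.0000.
RT = 309 + 126 × 3.0000 = 309 + 378.0000 = 687.0000 ms.
≈ 687 ms.

687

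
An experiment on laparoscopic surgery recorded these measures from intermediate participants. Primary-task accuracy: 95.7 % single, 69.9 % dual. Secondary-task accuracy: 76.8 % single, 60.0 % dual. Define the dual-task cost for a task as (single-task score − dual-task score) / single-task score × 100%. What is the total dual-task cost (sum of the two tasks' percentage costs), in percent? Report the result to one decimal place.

48.8

Primary cost = (95.7 − 69.9) / 95.7 × 100% = 26.9592%.
Secondary cost = (76.8 − 60.0) / 76.8 × 100% = 21.8750%.
Total = 26.9592% + 21.8750% = 48.8342% ≈ 48.8%.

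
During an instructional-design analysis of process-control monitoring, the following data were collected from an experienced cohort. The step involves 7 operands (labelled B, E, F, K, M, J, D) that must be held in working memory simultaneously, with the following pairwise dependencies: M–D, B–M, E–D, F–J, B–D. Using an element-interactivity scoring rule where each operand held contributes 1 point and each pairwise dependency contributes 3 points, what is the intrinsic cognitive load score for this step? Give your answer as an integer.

22

Count of operands held simultaneously: 7.
Count of pairwise dependencies listed: 5.
Element contribution: 7 × 1 = 7.
Interaction contribution: 5 × 3 = 15.
Intrinsic load = 7 + 15 = 22.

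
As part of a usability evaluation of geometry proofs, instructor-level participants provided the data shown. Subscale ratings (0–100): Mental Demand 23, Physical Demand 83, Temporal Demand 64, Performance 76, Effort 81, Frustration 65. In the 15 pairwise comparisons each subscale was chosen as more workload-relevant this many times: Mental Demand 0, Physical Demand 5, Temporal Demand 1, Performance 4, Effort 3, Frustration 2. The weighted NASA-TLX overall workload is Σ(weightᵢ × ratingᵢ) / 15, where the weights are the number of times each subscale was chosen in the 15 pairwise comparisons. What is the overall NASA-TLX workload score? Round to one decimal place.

The tallies are the weights (they sum to 15).
Weighted sum = 0·23 + 5·83 + 1·64 + 4·76 + 3·81 + 2·65
            = 0 + 415 + 64 + 304 + 243 + 130 = 1156.
Overall workload = 1156 / 15 = 77.0667 ≈ 77.1.

77.1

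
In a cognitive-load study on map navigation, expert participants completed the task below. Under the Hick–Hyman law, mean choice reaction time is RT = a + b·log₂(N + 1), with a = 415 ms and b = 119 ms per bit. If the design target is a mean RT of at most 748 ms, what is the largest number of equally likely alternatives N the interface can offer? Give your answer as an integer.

Set 415 + 119·log₂(N + 1) ≤ 748.
log₂(N + 1) ≤ (748 − 415) / 119 = 2.7983.
N + 1 ≤ 2^2.7983 = 6.9562.
N ≤ 5.9562, so the largest integer N is 5.

5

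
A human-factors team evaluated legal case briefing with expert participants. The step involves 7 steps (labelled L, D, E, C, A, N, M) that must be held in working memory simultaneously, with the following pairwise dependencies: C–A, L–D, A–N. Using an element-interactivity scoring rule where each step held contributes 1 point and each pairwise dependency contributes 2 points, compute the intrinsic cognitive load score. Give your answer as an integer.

13

Count of steps held simultaneously: 7.
Count of pairwise dependencies listed: 3.
Element contribution: 7 × 1 = 7.
Interaction contribution: 3 × 2 = 6.
Intrinsic load = 7 + 6 = 13.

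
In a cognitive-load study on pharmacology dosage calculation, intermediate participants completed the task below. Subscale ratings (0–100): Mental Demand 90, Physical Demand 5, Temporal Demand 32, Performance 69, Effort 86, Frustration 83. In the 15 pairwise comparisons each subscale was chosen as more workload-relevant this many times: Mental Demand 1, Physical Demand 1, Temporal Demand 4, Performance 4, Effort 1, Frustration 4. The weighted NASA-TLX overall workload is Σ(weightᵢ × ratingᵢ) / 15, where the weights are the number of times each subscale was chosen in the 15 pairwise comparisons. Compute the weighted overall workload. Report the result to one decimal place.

The tallies are the weights (they sum to 15).
Weighted sum = 1·90 + 1·5 + 4·32 + 4·69 + 1·86 + 4·83
            = 90 + 5 + 128 + 276 + 86 + 332 = 917.
Overall workload = 917 / 15 = 61.1333 ≈ 61.1.

61.1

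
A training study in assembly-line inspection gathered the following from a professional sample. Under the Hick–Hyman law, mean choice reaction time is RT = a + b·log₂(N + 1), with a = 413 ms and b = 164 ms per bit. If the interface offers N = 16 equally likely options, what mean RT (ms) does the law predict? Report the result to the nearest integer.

1083

log₂(16 + 1) = log₂(17) = 4.0875.
RT = 413 + 164 × 4.0875 = 413 + 670.3500 = 1083.3500 ms.
≈ 1083 ms.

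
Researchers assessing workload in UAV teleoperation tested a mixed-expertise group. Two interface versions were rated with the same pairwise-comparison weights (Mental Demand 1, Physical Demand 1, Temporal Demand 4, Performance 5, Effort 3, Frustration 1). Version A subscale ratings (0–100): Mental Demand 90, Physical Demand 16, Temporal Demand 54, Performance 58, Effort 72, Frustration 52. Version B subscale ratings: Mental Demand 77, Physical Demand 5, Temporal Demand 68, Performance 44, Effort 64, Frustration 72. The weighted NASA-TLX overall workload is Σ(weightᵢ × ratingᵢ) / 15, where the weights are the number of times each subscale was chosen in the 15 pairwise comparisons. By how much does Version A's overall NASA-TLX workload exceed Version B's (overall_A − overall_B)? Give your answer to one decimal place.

Version A weighted sum = 1·90 + 1·16 + 4·54 + 5·58 + 3·72 + 1·52 = 90 + 16 + 216 + 290 + 216 + 52 = 880; overall_A = 880/15 = 58.6667.
Version B weighted sum = 1·77 + 1·5 + 4·68 + 5·44 + 3·64 + 1·72 = 77 + 5 + 272 + 220 + 192 + 72 = 838; overall_B = 838/15 = 55.8667.
Difference = 58.6667 − 55.8667 = 2.8000 ≈ 2.8.

2.8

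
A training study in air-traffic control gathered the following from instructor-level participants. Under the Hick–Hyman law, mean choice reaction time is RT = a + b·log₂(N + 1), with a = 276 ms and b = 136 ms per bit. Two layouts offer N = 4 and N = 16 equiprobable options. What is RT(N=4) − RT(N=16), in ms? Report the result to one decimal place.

RT(4) = 276 + 136·log₂(5) = 276 + 136·2.3219 = 591.7784 ms.
RT(16) = 276 + 136·log₂(17) = 276 + 136·4.0875 = 831.9000 ms.
Difference = 591.7784 − 831.9000 = -240.1216 ≈ -240.1 ms.

-240.1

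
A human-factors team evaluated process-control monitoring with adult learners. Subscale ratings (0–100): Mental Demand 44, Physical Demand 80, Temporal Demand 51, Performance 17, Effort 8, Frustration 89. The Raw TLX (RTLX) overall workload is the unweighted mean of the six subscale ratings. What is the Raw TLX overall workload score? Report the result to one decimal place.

48.2

Sum of ratings = 44 + 80 + 51 + 17 + 8 + 89 = 289.
RTLX = 289 / 6 = 48.1667 ≈ 48.2.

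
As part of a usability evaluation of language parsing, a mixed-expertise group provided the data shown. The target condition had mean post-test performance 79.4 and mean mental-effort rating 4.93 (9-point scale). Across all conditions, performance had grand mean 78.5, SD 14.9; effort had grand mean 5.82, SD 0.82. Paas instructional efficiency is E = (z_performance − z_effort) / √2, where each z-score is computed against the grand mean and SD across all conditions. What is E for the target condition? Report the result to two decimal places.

z_performance = (79.4 − 78.5) / 14.9 = 0.9000 / 14.9 = 0.0604.
z_effort = (4.93 − 5.82) / 0.82 = -0.8900 / 0.82 = -1.0854.
z_P − z_E = 0.0604 − (-1.0854) = 1.1458.
E = 1.1458 / √2 = 1.1458 / 1.41421 = 0.8102 ≈ 0.81.

0.81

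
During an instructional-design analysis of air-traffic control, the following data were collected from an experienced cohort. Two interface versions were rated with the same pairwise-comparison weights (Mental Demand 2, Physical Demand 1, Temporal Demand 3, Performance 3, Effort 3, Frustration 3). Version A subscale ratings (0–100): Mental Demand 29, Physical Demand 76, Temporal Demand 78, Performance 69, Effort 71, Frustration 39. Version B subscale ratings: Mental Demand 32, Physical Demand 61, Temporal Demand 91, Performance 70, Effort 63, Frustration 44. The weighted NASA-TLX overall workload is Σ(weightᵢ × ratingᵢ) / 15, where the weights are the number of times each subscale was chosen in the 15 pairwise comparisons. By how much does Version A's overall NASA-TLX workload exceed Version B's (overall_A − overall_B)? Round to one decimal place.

-1.6

Version A weighted sum = 2·29 + 1·76 + 3·78 + 3·69 + 3·71 + 3·39 = 58 + 76 + 234 + 207 + 213 + 117 = 905; overall_A = 905/15 = 60.3333.
Version B weighted sum = 2·32 + 1·61 + 3·91 + 3·70 + 3·63 + 3·44 = 64 + 61 + 273 + 210 + 189 + 132 = 929; overall_B = 929/15 = 61.9333.
Difference = 60.3333 − 61.9333 = -1.6000 ≈ -1.6.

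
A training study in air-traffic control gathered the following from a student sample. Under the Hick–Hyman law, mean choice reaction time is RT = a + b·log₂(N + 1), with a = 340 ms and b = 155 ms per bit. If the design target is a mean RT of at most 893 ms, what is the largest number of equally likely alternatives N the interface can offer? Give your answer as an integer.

Set 340 + 155·log₂(N + 1) ≤ 893.
log₂(N + 1) ≤ (893 − 340) / 155 = 3.5677.
N + 1 ≤ 2^3.5677 = 11.8573.
N ≤ 10.8573, so the largest integer N is 10.

10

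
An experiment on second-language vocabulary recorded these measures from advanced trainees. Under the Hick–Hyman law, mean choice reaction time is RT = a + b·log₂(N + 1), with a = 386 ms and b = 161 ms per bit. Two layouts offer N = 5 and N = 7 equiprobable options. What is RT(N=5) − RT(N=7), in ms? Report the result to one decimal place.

RT(5) = 386 + 161·log₂(6) = 386 + 161·2.5850 = 802.1850 ms.
RT(7) = 386 + 161·log₂(8) = 386 + 161·3.0000 = 869.0000 ms.
Difference = 802.1850 − 869.0000 = -66.8150 ≈ -66.8 ms.

-66.8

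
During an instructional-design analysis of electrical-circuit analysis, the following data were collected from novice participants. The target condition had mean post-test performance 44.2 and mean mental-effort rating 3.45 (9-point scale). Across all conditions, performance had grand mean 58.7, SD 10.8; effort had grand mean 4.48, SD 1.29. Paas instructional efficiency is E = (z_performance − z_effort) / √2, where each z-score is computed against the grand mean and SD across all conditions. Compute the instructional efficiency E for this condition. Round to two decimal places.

-0.38

z_performance = (44.2 − 58.7) / 10.8 = -14.5000 / 10.8 = -1.3426.
z_effort = (3.45 − 4.48) / 1.29 = -1.0300 / 1.29 = -0.7984.
z_P − z_E = -1.3426 − (-0.7984) = -0.5442.
E = -0.5442 / √2 = -0.5442 / 1.41421 = -0.3848 ≈ -0.38.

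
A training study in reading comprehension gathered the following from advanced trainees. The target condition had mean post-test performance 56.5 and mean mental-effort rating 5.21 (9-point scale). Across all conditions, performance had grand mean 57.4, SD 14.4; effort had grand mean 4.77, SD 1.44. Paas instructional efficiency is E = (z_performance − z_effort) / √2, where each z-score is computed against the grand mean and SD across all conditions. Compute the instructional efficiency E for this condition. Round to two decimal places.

z_performance = (56.5 − 57.4) / 14.4 = -0.9000 / 14.4 = -0.0625.
z_effort = (5.21 − 4.77) / 1.44 = 0.4400 / 1.44 = 0.3056.
z_P − z_E = -0.0625 − 0.3056 = -0.3681.
E = -0.3681 / √2 = -0.3681 / 1.41421 = -0.2603 ≈ -0.26.

-0.26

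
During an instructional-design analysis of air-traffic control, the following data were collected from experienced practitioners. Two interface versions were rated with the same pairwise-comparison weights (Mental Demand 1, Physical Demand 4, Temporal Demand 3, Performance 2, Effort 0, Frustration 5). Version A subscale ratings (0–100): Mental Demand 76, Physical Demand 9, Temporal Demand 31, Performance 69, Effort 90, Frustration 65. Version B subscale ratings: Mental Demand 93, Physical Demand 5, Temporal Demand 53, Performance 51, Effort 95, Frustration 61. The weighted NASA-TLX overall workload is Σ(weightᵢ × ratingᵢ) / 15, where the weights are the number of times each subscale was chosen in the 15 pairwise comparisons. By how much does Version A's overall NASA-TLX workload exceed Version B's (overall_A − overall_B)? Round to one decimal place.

Version A weighted sum = 1·76 + 4·9 + 3·31 + 2·69 + 0·90 + 5·65 = 76 + 36 + 93 + 138 + 0 + 325 = 668; overall_A = 668/15 = 44.5333.
Version B weighted sum = 1·93 + 4·5 + 3·53 + 2·51 + 0·95 + 5·61 = 93 + 20 + 159 + 102 + 0 + 305 = 679; overall_B = 679/15 = 45.2667.
Difference = 44.5333 − 45.2667 = -0.7334 ≈ -0.7.

-0.7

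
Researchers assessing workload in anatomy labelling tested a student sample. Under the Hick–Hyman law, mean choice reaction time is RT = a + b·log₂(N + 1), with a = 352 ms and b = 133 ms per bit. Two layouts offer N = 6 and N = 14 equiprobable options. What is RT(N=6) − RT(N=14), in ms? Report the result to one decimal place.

RT(6) = 352 + 133·log₂(7) = 352 + 133·2.8074 = 725.3842 ms.
RT(14) = 352 + 133·log₂(15) = 352 + 133·3.9069 = 871.6177 ms.
Difference = 725.3842 − 871.6177 = -146.2335 ≈ -146.2 ms.

-146.2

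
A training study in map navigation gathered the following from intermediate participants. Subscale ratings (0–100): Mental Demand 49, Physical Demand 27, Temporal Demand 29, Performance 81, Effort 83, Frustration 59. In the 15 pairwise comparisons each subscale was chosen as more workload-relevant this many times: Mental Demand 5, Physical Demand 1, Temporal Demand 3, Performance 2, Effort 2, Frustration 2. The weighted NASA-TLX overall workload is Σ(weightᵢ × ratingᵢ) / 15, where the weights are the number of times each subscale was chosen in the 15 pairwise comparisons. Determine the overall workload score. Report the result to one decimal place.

53.7

The tallies are the weights (they sum to 15).
Weighted sum = 5·49 + 1·27 + 3·29 + 2·81 + 2·83 + 2·59
            = 245 + 27 + 87 + 162 + 166 + 118 = 805.
Overall workload = 805 / 15 = 53.6667 ≈ 53.7.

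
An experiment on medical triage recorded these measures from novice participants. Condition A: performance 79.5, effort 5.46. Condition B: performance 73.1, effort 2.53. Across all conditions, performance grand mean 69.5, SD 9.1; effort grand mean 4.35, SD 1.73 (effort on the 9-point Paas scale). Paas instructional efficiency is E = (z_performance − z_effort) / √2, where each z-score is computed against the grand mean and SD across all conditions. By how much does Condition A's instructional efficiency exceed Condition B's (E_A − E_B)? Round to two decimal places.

Condition A: z_P = (79.5 − 69.5)/9.1 = 1.0989; z_E = (5.46 − 4.35)/1.73 = 0.6416; E_A = (1.0989 − 0.6416)/√2 = 0.3234.
Condition B: z_P = (73.1 − 69.5)/9.1 = 0.3956; z_E = (2.53 − 4.35)/1.73 = -1.0520; E_B = (0.3956 − (-1.0520))/√2 = 1.0236.
E_A − E_B = 0.3234 − 1.0236 = -0.7002 ≈ -0.70.

-0.70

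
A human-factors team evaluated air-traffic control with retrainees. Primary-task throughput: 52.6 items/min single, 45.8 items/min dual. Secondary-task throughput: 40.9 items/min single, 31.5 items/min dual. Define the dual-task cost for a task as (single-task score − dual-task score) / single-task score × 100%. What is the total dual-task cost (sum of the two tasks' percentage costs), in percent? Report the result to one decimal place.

Primary cost = (52.6 − 45.8) / 52.6 × 100% = 12.9278%.
Secondary cost = (40.9 − 31.5) / 40.9 × 100% = 22.9829%.
Total = 12.9278% + 22.9829% = 35.9107% ≈ 35.9%.

35.9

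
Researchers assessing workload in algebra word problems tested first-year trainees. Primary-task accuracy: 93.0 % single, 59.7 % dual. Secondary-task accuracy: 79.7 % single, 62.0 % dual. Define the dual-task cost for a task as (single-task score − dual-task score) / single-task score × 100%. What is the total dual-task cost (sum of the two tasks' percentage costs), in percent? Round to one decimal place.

58.0

Primary cost = (93.0 − 59.7) / 93.0 × 100% = 35.8065%.
Secondary cost = (79.7 − 62.0) / 79.7 × 100% = 22.2083%.
Total = 35.8065% + 22.2083% = 58.0148% ≈ 58.0%.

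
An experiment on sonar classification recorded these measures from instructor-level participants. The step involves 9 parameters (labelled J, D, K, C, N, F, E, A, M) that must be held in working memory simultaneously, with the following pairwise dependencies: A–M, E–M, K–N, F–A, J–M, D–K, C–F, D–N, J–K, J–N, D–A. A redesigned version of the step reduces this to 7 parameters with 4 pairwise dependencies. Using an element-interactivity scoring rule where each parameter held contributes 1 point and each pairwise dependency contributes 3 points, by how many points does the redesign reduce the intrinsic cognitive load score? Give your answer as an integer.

23

Original: 9 × 1 + 11 × 3 = 9 + 33 = 42.
Redesigned: 7 × 1 + 4 × 3 = 7 + 12 = 19.
Reduction = 42 − 19 = 23.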